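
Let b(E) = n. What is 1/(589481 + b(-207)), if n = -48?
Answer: 1/589433 ≈ 1.6965e-6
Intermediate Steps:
b(E) = -48
1/(589481 + b(-207)) = 1/(589481 - 48) = 1/589433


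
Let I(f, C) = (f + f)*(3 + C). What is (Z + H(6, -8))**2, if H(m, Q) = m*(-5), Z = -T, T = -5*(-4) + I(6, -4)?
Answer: 1444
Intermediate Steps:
I(f, C) = 2*f*(3 + C) (I(f, C) = (2*f)*(3 + C) = 2*f*(3 + C))
T = 8 (T = -5*(-4) + 2*6*(3 - 4) = 20 + 2*6*(-1) = 20 - 12 = 8)
Z = -8 (Z = -1*8 = -8)
H(m, Q) = -5*m
(Z + H(6, -8))**2 = (-8 - 5*6)**2 = (-8 - 30)**2 = (-38)**2 = 1444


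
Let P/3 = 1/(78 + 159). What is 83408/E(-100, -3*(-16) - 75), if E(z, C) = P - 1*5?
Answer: -3294616/197 ≈ -16724.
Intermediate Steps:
P = 1/79 (P = 3/(78 + 159) = 3/237 = 3*(1/237) = 1/79 ≈ 0.012658)
E(z, C) = -394/79 (E(z, C) = 1/79 - 1*5 = 1/79 - 5 = -394/79)
83408/E(-100, -3*(-16) - 75) = 83408/(-394/79) = 83408*(-79/394) = -3294616/197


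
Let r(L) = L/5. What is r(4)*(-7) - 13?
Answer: -93/5 ≈ -18.600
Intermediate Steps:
r(L) = L/5 (r(L) = L*(⅕) = L/5)
r(4)*(-7) - 13 = ((⅕)*4)*(-7) - 13 = (⅘)*(-7) - 13 = -28/5 - 13 = -93/5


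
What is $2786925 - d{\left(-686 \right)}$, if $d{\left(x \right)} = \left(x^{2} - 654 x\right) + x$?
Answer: $1868371$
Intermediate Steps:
$d{\left(x \right)} = x^{2} - 653 x$
$2786925 - d{\left(-686 \right)} = 2786925 - - 686 \left(-653 - 686\right) = 2786925 - \left(-686\right) \left(-1339\right) = 2786925 - 918554 = 1868371$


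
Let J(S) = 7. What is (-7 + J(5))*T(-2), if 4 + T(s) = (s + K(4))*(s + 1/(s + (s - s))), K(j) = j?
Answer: 0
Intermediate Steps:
T(s) = -4 + (4 + s)*(s + 1/s) (T(s) = -4 + (s + 4)*(s + 1/(s + (s - s))) = -4 + (4 + s)*(s + 1/(s + 0)) = -4 + (4 + s)*(s + 1/s))
(-7 + J(5))*T(-2) = (-7 + 7)*(-3 + (-2)**2 + 4*(-2) + 4/(-2)) = 0*(-3 + 4 - 8 + 4*(-1/2)) = 0*(-3 + 4 - 8 - 2) = 0*(-9) = 0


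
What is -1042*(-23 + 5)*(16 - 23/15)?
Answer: 1356684/5 ≈ 2.7134e+5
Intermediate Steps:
-1042*(-23 + 5)*(16 - 23/15) = -(-18756)*(16 - 23*1/15) = -(-18756)*(16 - 23/15) = -(-18756)*217/15 = -1042*(-1302/5) = 1356684/5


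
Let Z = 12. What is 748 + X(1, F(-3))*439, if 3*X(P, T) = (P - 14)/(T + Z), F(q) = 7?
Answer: 36929/57 ≈ 647.88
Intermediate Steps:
X(P, T) = (-14 + P)/(3*(12 + T)) (X(P, T) = ((P - 14)/(T + 12))/3 = ((-14 + P)/(12 + T))/3 = (-14 + P)/(3*(12 + T)))
748 + X(1, F(-3))*439 = 748 + ((-14 + 1)/(3*(12 + 7)))*439 = 748 + ((⅓)*(-13)/19)*439 = 748 + ((⅓)*(1/19)*(-13))*439 = 748 - 13/57*439 = 748 - 5707/57 = 36929/57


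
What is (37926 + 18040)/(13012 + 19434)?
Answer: 27983/16223 ≈ 1.7249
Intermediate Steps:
(37926 + 18040)/(13012 + 19434) = 55966/32446 = 55966*(1/32446) = 27983/16223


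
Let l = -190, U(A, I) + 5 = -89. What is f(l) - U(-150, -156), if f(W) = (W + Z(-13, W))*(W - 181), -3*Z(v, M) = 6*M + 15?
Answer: -68541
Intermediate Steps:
Z(v, M) = -5 - 2*M (Z(v, M) = -(6*M + 15)/3 = -(15 + 6*M)/3 = -5 - 2*M)
U(A, I) = -94 (U(A, I) = -5 - 89 = -94)
f(W) = (-181 + W)*(-5 - W) (f(W) = (W + (-5 - 2*W))*(W - 181) = (-5 - W)*(-181 + W) = (-181 + W)*(-5 - W))
f(l) - U(-150, -156) = (905 - 1*(-190)² + 176*(-190)) - 1*(-94) = (905 - 1*36100 - 33440) + 94 = (905 - 36100 - 33440) + 94 = -68635 + 94 = -68541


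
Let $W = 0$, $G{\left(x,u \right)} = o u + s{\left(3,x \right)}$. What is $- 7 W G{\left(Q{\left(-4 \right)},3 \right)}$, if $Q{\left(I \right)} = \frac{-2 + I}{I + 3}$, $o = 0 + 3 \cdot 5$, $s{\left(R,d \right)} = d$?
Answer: $0$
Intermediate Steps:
$o = 15$ ($o = 0 + 15 = 15$)
$Q{\left(I \right)} = \frac{-2 + I}{3 + I}$
$G{\left(x,u \right)} = x + 15 u$ ($G{\left(x,u \right)} = 15 u + x = x + 15 u$)
$- 7 W G{\left(Q{\left(-4 \right)},3 \right)} = \left(-7\right) 0 \left(\frac{-2 - 4}{3 - 4} + 15 \cdot 3\right) = 0 \left(\frac{1}{-1} \left(-6\right) + 45\right) = 0 \left(\left(-1\right) \left(-6\right) + 45\right) = 0 \left(6 + 45\right) = 0 \cdot 51 = 0$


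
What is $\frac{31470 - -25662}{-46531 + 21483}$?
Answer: $- \frac{14283}{6262} \approx -2.2809$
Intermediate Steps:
$\frac{31470 - -25662}{-46531 + 21483} = \frac{31470 + 25662}{-25048} = 57132 \left(- \frac{1}{25048}\right) = - \frac{14283}{6262}$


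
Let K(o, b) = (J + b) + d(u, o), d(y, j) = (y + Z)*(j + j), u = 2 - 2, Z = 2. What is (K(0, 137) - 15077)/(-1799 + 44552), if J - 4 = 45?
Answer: -14891/42753 ≈ -0.34830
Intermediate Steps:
J = 49 (J = 4 + 45 = 49)
u = 0
d(y, j) = 2*j*(2 + y) (d(y, j) = (y + 2)*(j + j) = (2 + y)*(2*j) = 2*j*(2 + y))
K(o, b) = 49 + b + 4*o (K(o, b) = (49 + b) + 2*o*(2 + 0) = (49 + b) + 2*o*2 = (49 + b) + 4*o = 49 + b + 4*o)
(K(0, 137) - 15077)/(-1799 + 44552) = ((49 + 137 + 4*0) - 15077)/(-1799 + 44552) = ((49 + 137 + 0) - 15077)/42753 = (186 - 15077)*(1/42753) = -14891*1/42753 = -14891/42753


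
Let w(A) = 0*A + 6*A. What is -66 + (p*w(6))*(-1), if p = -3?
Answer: 42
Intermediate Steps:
w(A) = 6*A (w(A) = 0 + 6*A = 6*A)
-66 + (p*w(6))*(-1) = -66 - 18*6*(-1) = -66 - 3*36*(-1) = -66 - 108*(-1) = -66 + 108 = 42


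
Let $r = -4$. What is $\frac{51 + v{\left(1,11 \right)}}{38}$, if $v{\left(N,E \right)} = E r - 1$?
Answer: $\frac{3}{19} \approx 0.15789$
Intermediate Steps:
$v{\left(N,E \right)} = -1 - 4 E$ ($v{\left(N,E \right)} = E \left(-4\right) - 1 = - 4 E - 1 = -1 - 4 E$)
$\frac{51 + v{\left(1,11 \right)}}{38} = \frac{51 - 45}{38} = \frac{1}{38} \cdot 6 = \frac{3}{19}$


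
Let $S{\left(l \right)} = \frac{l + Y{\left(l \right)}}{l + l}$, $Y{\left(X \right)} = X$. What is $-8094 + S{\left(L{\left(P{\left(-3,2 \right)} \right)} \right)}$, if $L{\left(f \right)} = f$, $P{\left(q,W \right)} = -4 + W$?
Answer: $-8093$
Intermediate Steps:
$S{\left(l \right)} = 1$ ($S{\left(l \right)} = \frac{l + l}{l + l} = \frac{2 l}{2 l} = 2 l \frac{1}{2 l} = 1$)
$-8094 + S{\left(L{\left(P{\left(-3,2 \right)} \right)} \right)} = -8094 + 1 = -8093$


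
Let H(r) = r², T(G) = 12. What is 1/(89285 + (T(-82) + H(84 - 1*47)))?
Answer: 1/90666 ≈ 1.1029e-5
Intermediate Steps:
1/(89285 + (T(-82) + H(84 - 1*47))) = 1/(89285 + (12 + (84 - 1*47)²)) = 1/(89285 + (12 + (84 - 47)²)) = 1/(89285 + (12 + 37²)) = 1/(89285 + (12 + 1369)) = 1/(89285 + 1381) = 1/90666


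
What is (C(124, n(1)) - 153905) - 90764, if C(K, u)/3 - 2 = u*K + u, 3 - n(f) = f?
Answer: -243913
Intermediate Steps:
n(f) = 3 - f
C(K, u) = 6 + 3*u + 3*K*u (C(K, u) = 6 + 3*(u*K + u) = 6 + 3*(K*u + u) = 6 + 3*(u + K*u) = 6 + (3*u + 3*K*u) = 6 + 3*u + 3*K*u)
(C(124, n(1)) - 153905) - 90764 = ((6 + 3*(3 - 1*1) + 3*124*(3 - 1*1)) - 153905) - 90764 = ((6 + 3*(3 - 1) + 3*124*(3 - 1)) - 153905) - 90764 = ((6 + 3*2 + 3*124*2) - 153905) - 90764 = ((6 + 6 + 744) - 153905) - 90764 = (756 - 153905) - 90764 = -153149 - 90764 = -243913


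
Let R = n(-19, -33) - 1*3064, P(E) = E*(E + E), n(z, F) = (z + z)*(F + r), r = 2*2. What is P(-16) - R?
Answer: 2474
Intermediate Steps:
r = 4
n(z, F) = 2*z*(4 + F) (n(z, F) = (z + z)*(F + 4) = (2*z)*(4 + F) = 2*z*(4 + F))
P(E) = 2*E² (P(E) = E*(2*E) = 2*E²)
R = -1962 (R = 2*(-19)*(4 - 33) - 1*3064 = 2*(-19)*(-29) - 3064 = 1102 - 3064 = -1962)
P(-16) - R = 2*(-16)² - 1*(-1962) = 2*256 + 1962 = 512 + 1962 = 2474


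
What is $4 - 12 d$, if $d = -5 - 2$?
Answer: $88$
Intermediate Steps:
$d = -7$
$4 - 12 d = 4 - -84 = 4 + 84 = 88$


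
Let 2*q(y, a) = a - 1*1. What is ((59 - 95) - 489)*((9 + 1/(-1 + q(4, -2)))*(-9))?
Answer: 40635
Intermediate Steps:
q(y, a) = -1/2 + a/2 (q(y, a) = (a - 1*1)/2 = (a - 1)/2 = (-1 + a)/2 = -1/2 + a/2)
((59 - 95) - 489)*((9 + 1/(-1 + q(4, -2)))*(-9)) = ((59 - 95) - 489)*((9 + 1/(-1 + (-1/2 + (1/2)*(-2))))*(-9)) = (-36 - 489)*((9 + 1/(-1 + (-1/2 - 1)))*(-9)) = -525*(9 + 1/(-1 - 3/2))*(-9) = -525*(9 + 1/(-5/2))*(-9) = -525*(9 - 2/5)*(-9) = -4515*(-9) = -525*(-387/5) = 40635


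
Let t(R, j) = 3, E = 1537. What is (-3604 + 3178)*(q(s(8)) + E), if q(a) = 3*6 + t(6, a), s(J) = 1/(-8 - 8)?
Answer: -663708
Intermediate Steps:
s(J) = -1/16 (s(J) = 1/(-16) = -1/16)
q(a) = 21 (q(a) = 3*6 + 3 = 18 + 3 = 21)
(-3604 + 3178)*(q(s(8)) + E) = (-3604 + 3178)*(21 + 1537) = -426*1558 = -663708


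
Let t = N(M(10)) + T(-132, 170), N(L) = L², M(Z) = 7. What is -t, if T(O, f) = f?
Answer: -219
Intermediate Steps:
t = 219 (t = 7² + 170 = 49 + 170 = 219)
-t = -1*219 = -219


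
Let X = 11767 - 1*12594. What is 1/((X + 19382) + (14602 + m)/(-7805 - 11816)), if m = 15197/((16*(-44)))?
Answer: 1973312/36613337787 ≈ 5.3896e-5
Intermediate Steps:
m = -15197/704 (m = 15197/(-704) = 15197*(-1/704) = -15197/704 ≈ -21.587)
X = -827 (X = 11767 - 12594 = -827)
1/((X + 19382) + (14602 + m)/(-7805 - 11816)) = 1/((-827 + 19382) + (14602 - 15197/704)/(-7805 - 11816)) = 1/(18555 + (10264611/704)/(-19621)) = 1/(18555 + (10264611/704)*(-1/19621)) = 1/(18555 - 1466373/1973312) = 1/(36613337787/1973312) = 1973312/36613337787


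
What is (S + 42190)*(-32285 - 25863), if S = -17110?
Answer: -1458351840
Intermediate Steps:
(S + 42190)*(-32285 - 25863) = (-17110 + 42190)*(-32285 - 25863) = 25080*(-58148) = -1458351840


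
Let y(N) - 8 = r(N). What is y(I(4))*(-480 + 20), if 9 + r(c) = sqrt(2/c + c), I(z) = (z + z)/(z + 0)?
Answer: 460 - 460*sqrt(3) ≈ -336.74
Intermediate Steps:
I(z) = 2 (I(z) = (2*z)/z = 2)
r(c) = -9 + sqrt(c + 2/c) (r(c) = -9 + sqrt(2/c + c) = -9 + sqrt(c + 2/c))
y(N) = -1 + sqrt(N + 2/N) (y(N) = 8 + (-9 + sqrt(N + 2/N)) = -1 + sqrt(N + 2/N))
y(I(4))*(-480 + 20) = (-1 + sqrt(2 + 2/2))*(-480 + 20) = (-1 + sqrt(2 + 2*(1/2)))*(-460) = (-1 + sqrt(2 + 1))*(-460) = (-1 + sqrt(3))*(-460) = 460 - 460*sqrt(3)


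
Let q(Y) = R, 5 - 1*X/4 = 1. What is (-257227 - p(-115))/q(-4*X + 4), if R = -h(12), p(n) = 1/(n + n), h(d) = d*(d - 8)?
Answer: 59162209/11040 ≈ 5358.9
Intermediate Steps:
h(d) = d*(-8 + d)
X = 16 (X = 20 - 4*1 = 20 - 4 = 16)
p(n) = 1/(2*n)
R = -48 (R = -12*(-8 + 12) = -12*4 = -1*48 = -48)
q(Y) = -48
(-257227 - p(-115))/q(-4*X + 4) = (-257227 - 1/(2*(-115)))/(-48) = (-257227 - (-1)/(2*115))*(-1/48) = (-257227 - 1*(-1/230))*(-1/48) = (-257227 + 1/230)*(-1/48) = -59162209/230*(-1/48) = 59162209/11040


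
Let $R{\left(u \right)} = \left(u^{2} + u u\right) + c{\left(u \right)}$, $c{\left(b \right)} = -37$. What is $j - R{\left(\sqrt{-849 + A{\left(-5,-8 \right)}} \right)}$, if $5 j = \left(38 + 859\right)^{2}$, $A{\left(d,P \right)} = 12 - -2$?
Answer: $\frac{813144}{5} \approx 1.6263 \cdot 10^{5}$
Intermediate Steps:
$A{\left(d,P \right)} = 14$ ($A{\left(d,P \right)} = 12 + 2 = 14$)
$j = \frac{804609}{5}$ ($j = \frac{\left(38 + 859\right)^{2}}{5} = \frac{897^{2}}{5} = \frac{1}{5} \cdot 804609 = \frac{804609}{5} \approx 1.6092 \cdot 10^{5}$)
$R{\left(u \right)} = -37 + 2 u^{2}$ ($R{\left(u \right)} = \left(u^{2} + u u\right) - 37 = \left(u^{2} + u^{2}\right) - 37 = 2 u^{2} - 37 = -37 + 2 u^{2}$)
$j - R{\left(\sqrt{-849 + A{\left(-5,-8 \right)}} \right)} = \frac{804609}{5} - \left(-37 + 2 \left(\sqrt{-849 + 14}\right)^{2}\right) = \frac{804609}{5} - \left(-37 + 2 \left(\sqrt{-835}\right)^{2}\right) = \frac{804609}{5} - \left(-37 + 2 \left(i \sqrt{835}\right)^{2}\right) = \frac{804609}{5} - \left(-37 + 2 \left(-835\right)\right) = \frac{804609}{5} - \left(-37 - 1670\right) = \frac{804609}{5} - -1707 = \frac{804609}{5} + 1707 = \frac{813144}{5}$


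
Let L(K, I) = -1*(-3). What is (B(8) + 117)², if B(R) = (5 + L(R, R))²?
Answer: 32761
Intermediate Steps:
L(K, I) = 3
B(R) = 64 (B(R) = (5 + 3)² = 8² = 64)
(B(8) + 117)² = (64 + 117)² = 181² = 32761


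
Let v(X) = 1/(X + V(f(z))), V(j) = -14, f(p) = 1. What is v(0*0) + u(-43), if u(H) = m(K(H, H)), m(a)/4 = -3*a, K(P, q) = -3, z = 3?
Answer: 503/14 ≈ 35.929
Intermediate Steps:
m(a) = -12*a (m(a) = 4*(-3*a) = -12*a)
v(X) = 1/(-14 + X) (v(X) = 1/(X - 14) = 1/(-14 + X))
u(H) = 36 (u(H) = -12*(-3) = 36)
v(0*0) + u(-43) = 1/(-14 + 0*0) + 36 = 1/(-14 + 0) + 36 = 1/(-14) + 36 = -1/14 + 36 = 503/14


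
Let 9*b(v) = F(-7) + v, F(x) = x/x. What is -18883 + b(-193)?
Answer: -56713/3 ≈ -18904.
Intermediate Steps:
F(x) = 1
b(v) = 1/9 + v/9 (b(v) = (1 + v)/9 = 1/9 + v/9)
-18883 + b(-193) = -18883 + (1/9 + (1/9)*(-193)) = -18883 + (1/9 - 193/9) = -18883 - 64/3 = -56713/3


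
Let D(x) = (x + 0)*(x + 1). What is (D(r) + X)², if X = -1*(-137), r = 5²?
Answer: 619369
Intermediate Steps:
r = 25
D(x) = x*(1 + x)
X = 137
(D(r) + X)² = (25*(1 + 25) + 137)² = (25*26 + 137)² = (650 + 137)² = 787² = 619369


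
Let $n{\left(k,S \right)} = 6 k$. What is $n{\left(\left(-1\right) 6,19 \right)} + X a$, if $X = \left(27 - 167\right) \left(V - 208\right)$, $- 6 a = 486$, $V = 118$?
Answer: $-1020636$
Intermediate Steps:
$a = -81$ ($a = \left(- \frac{1}{6}\right) 486 = -81$)
$X = 12600$ ($X = \left(27 - 167\right) \left(118 - 208\right) = \left(-140\right) \left(-90\right) = 12600$)
$n{\left(\left(-1\right) 6,19 \right)} + X a = 6 \left(\left(-1\right) 6\right) + 12600 \left(-81\right) = 6 \left(-6\right) - 1020600 = -36 - 1020600 = -1020636$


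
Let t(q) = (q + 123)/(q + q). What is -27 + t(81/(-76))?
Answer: -4547/54 ≈ -84.204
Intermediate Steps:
t(q) = (123 + q)/(2*q) (t(q) = (123 + q)/((2*q)) = (123 + q)*(1/(2*q)) = (123 + q)/(2*q))
-27 + t(81/(-76)) = -27 + (123 + 81/(-76))/(2*((81/(-76)))) = -27 + (123 + 81*(-1/76))/(2*((81*(-1/76)))) = -27 + (123 - 81/76)/(2*(-81/76)) = -27 + (½)*(-76/81)*(9267/76) = -27 - 3089/54 = -4547/54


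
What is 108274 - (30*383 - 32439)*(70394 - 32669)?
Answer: 790409299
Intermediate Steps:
108274 - (30*383 - 32439)*(70394 - 32669) = 108274 - (11490 - 32439)*37725 = 108274 - (-20949)*37725 = 108274 - 1*(-790301025) = 108274 + 790301025 = 790409299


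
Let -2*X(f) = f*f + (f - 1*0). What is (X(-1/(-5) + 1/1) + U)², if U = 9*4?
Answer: 751689/625 ≈ 1202.7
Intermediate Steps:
U = 36
X(f) = -f/2 - f²/2 (X(f) = -(f*f + (f - 1*0))/2 = -(f² + (f + 0))/2 = -(f² + f)/2 = -(f + f²)/2 = -f/2 - f²/2)
(X(-1/(-5) + 1/1) + U)² = (-(-1/(-5) + 1/1)*(1 + (-1/(-5) + 1/1))/2 + 36)² = (-(-1*(-⅕) + 1*1)*(1 + (-1*(-⅕) + 1*1))/2 + 36)² = (-(⅕ + 1)*(1 + (⅕ + 1))/2 + 36)² = (-½*6/5*(1 + 6/5) + 36)² = (-½*6/5*11/5 + 36)² = (-33/25 + 36)² = (867/25)² = 751689/625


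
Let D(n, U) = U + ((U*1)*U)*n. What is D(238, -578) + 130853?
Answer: 79642267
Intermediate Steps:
D(n, U) = U + n*U² (D(n, U) = U + (U*U)*n = U + U²*n = U + n*U²)
D(238, -578) + 130853 = -578*(1 - 578*238) + 130853 = -578*(1 - 137564) + 130853 = -578*(-137563) + 130853 = 79511414 + 130853 = 79642267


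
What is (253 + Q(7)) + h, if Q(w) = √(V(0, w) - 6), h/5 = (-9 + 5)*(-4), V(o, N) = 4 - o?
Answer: 333 + I*√2 ≈ 333.0 + 1.4142*I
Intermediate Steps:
h = 80 (h = 5*((-9 + 5)*(-4)) = 5*(-4*(-4)) = 5*16 = 80)
Q(w) = I*√2 (Q(w) = √((4 - 1*0) - 6) = √((4 + 0) - 6) = √(4 - 6) = √(-2) = I*√2)
(253 + Q(7)) + h = (253 + I*√2) + 80 = 333 + I*√2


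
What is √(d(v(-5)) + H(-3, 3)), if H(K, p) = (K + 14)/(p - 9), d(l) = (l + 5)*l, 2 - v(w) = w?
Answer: √2958/6 ≈ 9.0646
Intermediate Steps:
v(w) = 2 - w
d(l) = l*(5 + l) (d(l) = (5 + l)*l = l*(5 + l))
H(K, p) = (14 + K)/(-9 + p)
√(d(v(-5)) + H(-3, 3)) = √((2 - 1*(-5))*(5 + (2 - 1*(-5))) + (14 - 3)/(-9 + 3)) = √((2 + 5)*(5 + (2 + 5)) + 11/(-6)) = √(7*(5 + 7) - ⅙*11) = √(7*12 - 11/6) = √(84 - 11/6) = √(493/6) = √2958/6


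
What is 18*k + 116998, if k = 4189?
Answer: 192400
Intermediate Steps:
18*k + 116998 = 18*4189 + 116998 = 75402 + 116998 = 192400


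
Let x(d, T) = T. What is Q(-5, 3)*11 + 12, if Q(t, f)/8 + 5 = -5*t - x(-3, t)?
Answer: 2212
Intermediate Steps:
Q(t, f) = -40 - 48*t (Q(t, f) = -40 + 8*(-5*t - t) = -40 + 8*(-6*t) = -40 - 48*t)
Q(-5, 3)*11 + 12 = (-40 - 48*(-5))*11 + 12 = (-40 + 240)*11 + 12 = 200*11 + 12 = 2200 + 12 = 2212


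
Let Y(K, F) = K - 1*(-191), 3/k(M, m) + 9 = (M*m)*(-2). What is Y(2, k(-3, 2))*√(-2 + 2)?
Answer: 0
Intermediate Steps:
k(M, m) = 3/(-9 - 2*M*m) (k(M, m) = 3/(-9 + (M*m)*(-2)) = 3/(-9 - 2*M*m))
Y(K, F) = 191 + K (Y(K, F) = K + 191 = 191 + K)
Y(2, k(-3, 2))*√(-2 + 2) = (191 + 2)*√(-2 + 2) = 193*√0 = 193*0 = 0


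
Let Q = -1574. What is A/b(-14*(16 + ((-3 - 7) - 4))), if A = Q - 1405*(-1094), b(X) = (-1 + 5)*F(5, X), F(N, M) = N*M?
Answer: -191937/70 ≈ -2742.0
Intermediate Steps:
F(N, M) = M*N
b(X) = 20*X (b(X) = (-1 + 5)*(X*5) = 4*(5*X) = 20*X)
A = 1535496 (A = -1574 - 1405*(-1094) = -1574 + 1537070 = 1535496)
A/b(-14*(16 + ((-3 - 7) - 4))) = 1535496/((20*(-14*(16 + ((-3 - 7) - 4))))) = 1535496/((20*(-14*(16 + (-10 - 4))))) = 1535496/((20*(-14*(16 - 14)))) = 1535496/((20*(-14*2))) = 1535496/((20*(-28))) = 1535496/(-560) = 1535496*(-1/560) = -191937/70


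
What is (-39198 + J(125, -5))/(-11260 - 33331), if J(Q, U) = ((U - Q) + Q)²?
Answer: 911/1037 ≈ 0.87850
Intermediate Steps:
J(Q, U) = U²
(-39198 + J(125, -5))/(-11260 - 33331) = (-39198 + (-5)²)/(-11260 - 33331) = (-39198 + 25)/(-44591) = -39173*(-1/44591) = 911/1037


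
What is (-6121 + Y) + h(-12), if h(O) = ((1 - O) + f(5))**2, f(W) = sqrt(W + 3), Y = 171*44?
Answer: 1580 + 52*sqrt(2) ≈ 1653.5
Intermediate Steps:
Y = 7524
f(W) = sqrt(3 + W)
h(O) = (1 - O + 2*sqrt(2))**2 (h(O) = ((1 - O) + sqrt(3 + 5))**2 = ((1 - O) + sqrt(8))**2 = ((1 - O) + 2*sqrt(2))**2 = (1 - O + 2*sqrt(2))**2)
(-6121 + Y) + h(-12) = (-6121 + 7524) + (1 - 1*(-12) + 2*sqrt(2))**2 = 1403 + (1 + 12 + 2*sqrt(2))**2 = 1403 + (13 + 2*sqrt(2))**2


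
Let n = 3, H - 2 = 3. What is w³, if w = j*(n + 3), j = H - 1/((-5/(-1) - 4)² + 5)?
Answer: 24389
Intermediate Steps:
H = 5 (H = 2 + 3 = 5)
j = 29/6 (j = 5 - 1/((-5/(-1) - 4)² + 5) = 5 - 1/((-5*(-1) - 4)² + 5) = 5 - 1/((5 - 4)² + 5) = 5 - 1/(1² + 5) = 5 - 1/(1 + 5) = 5 - 1/6 = 5 - 1*⅙ = 5 - ⅙ = 29/6 ≈ 4.8333)
w = 29 (w = 29*(3 + 3)/6 = (29/6)*6 = 29)
w³ = 29³ = 24389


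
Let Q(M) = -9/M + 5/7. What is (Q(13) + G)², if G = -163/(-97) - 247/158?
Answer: 37634836009/1945093251556 ≈ 0.019349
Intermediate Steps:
Q(M) = 5/7 - 9/M (Q(M) = -9/M + 5*(⅐) = -9/M + 5/7 = 5/7 - 9/M)
G = 1795/15326 (G = -163*(-1/97) - 247*1/158 = 163/97 - 247/158 = 1795/15326 ≈ 0.11712)
(Q(13) + G)² = ((5/7 - 9/13) + 1795/15326)² = (2/91 + 1795/15326)² = (193997/1394666)² = 37634836009/1945093251556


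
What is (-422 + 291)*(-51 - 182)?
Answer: 30523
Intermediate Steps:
(-422 + 291)*(-51 - 182) = -131*(-233) = 30523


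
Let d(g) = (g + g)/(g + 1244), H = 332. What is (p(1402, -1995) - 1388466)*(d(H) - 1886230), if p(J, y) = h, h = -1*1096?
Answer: 516343490324574/197 ≈ 2.6210e+12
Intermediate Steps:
d(g) = 2*g/(1244 + g) (d(g) = (2*g)/(1244 + g) = 2*g/(1244 + g))
h = -1096
p(J, y) = -1096
(p(1402, -1995) - 1388466)*(d(H) - 1886230) = (-1096 - 1388466)*(2*332/(1244 + 332) - 1886230) = -1389562*(2*332/1576 - 1886230) = -1389562*(2*332*(1/1576) - 1886230) = -1389562*(83/197 - 1886230) = -1389562*(-371587227/197) = 516343490324574/197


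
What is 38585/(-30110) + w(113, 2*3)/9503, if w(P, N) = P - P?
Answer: -7717/6022 ≈ -1.2815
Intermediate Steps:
w(P, N) = 0
38585/(-30110) + w(113, 2*3)/9503 = 38585/(-30110) + 0/9503 = 38585*(-1/30110) + 0*(1/9503) = -7717/6022 + 0 = -7717/6022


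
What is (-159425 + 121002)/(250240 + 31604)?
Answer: -38423/281844 ≈ -0.13633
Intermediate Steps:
(-159425 + 121002)/(250240 + 31604) = -38423/281844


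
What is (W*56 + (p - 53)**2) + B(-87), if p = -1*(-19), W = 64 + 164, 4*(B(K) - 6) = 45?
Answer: 55765/4 ≈ 13941.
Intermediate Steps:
B(K) = 69/4 (B(K) = 6 + (1/4)*45 = 6 + 45/4 = 69/4)
W = 228
p = 19
(W*56 + (p - 53)**2) + B(-87) = (228*56 + (19 - 53)**2) + 69/4 = (12768 + (-34)**2) + 69/4 = (12768 + 1156) + 69/4 = 13924 + 69/4 = 55765/4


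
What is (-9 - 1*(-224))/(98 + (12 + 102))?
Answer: 215/212 ≈ 1.0142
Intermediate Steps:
(-9 - 1*(-224))/(98 + (12 + 102)) = (-9 + 224)/(98 + 114) = 215/212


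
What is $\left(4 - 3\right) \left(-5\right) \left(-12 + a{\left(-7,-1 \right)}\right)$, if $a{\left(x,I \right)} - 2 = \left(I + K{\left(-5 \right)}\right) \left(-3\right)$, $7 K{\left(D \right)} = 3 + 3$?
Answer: $\frac{335}{7} \approx 47.857$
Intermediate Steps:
$K{\left(D \right)} = \frac{6}{7}$ ($K{\left(D \right)} = \frac{3 + 3}{7} = \frac{1}{7} \cdot 6 = \frac{6}{7}$)
$a{\left(x,I \right)} = - \frac{4}{7} - 3 I$ ($a{\left(x,I \right)} = 2 + \left(I + \frac{6}{7}\right) \left(-3\right) = 2 + \left(\frac{6}{7} + I\right) \left(-3\right) = 2 - \left(\frac{18}{7} + 3 I\right) = - \frac{4}{7} - 3 I$)
$\left(4 - 3\right) \left(-5\right) \left(-12 + a{\left(-7,-1 \right)}\right) = \left(4 - 3\right) \left(-5\right) \left(-12 - - \frac{17}{7}\right) = 1 \left(-5\right) \left(-12 + \left(- \frac{4}{7} + 3\right)\right) = - 5 \left(-12 + \frac{17}{7}\right) = \left(-5\right) \left(- \frac{67}{7}\right) = \frac{335}{7}$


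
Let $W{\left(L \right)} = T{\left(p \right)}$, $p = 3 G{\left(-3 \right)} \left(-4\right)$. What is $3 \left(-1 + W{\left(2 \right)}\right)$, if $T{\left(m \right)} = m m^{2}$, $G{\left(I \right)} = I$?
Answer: $139965$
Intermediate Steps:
$p = 36$ ($p = 3 \left(-3\right) \left(-4\right) = \left(-9\right) \left(-4\right) = 36$)
$T{\left(m \right)} = m^{3}$
$W{\left(L \right)} = 46656$ ($W{\left(L \right)} = 36^{3} = 46656$)
$3 \left(-1 + W{\left(2 \right)}\right) = 3 \left(-1 + 46656\right) = 3 \cdot 46655 = 139965$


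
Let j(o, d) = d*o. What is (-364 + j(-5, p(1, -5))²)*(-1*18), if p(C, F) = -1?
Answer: 6102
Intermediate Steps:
(-364 + j(-5, p(1, -5))²)*(-1*18) = (-364 + (-1*(-5))²)*(-1*18) = (-364 + 5²)*(-18) = (-364 + 25)*(-18) = -339*(-18) = 6102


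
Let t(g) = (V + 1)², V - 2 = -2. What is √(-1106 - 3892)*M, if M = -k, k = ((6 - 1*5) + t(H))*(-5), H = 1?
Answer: 70*I*√102 ≈ 706.96*I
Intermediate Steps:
V = 0 (V = 2 - 2 = 0)
t(g) = 1 (t(g) = (0 + 1)² = 1² = 1)
k = -10 (k = ((6 - 1*5) + 1)*(-5) = ((6 - 5) + 1)*(-5) = (1 + 1)*(-5) = 2*(-5) = -10)
M = 10 (M = -1*(-10) = 10)
√(-1106 - 3892)*M = √(-1106 - 3892)*10 = √(-4998)*10 = (7*I*√102)*10 = 70*I*√102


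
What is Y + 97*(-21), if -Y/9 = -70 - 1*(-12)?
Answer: -1515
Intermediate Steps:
Y = 522 (Y = -9*(-70 - 1*(-12)) = -9*(-70 + 12) = -9*(-58) = 522)
Y + 97*(-21) = 522 + 97*(-21) = 522 - 2037 = -1515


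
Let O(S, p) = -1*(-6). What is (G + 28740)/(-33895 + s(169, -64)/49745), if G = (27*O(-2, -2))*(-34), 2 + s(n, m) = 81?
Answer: -144459480/210763337 ≈ -0.68541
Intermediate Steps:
s(n, m) = 79 (s(n, m) = -2 + 81 = 79)
O(S, p) = 6
G = -5508 (G = (27*6)*(-34) = 162*(-34) = -5508)
(G + 28740)/(-33895 + s(169, -64)/49745) = (-5508 + 28740)/(-33895 + 79/49745) = 23232/(-33895 + 79*(1/49745)) = 23232/(-33895 + 79/49745) = 23232/(-1686106696/49745) = 23232*(-49745/1686106696) = -144459480/210763337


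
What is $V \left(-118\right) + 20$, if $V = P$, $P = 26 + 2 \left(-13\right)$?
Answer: $20$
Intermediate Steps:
$P = 0$ ($P = 26 - 26 = 0$)
$V = 0$
$V \left(-118\right) + 20 = 0 \left(-118\right) + 20 = 0 + 20 = 20$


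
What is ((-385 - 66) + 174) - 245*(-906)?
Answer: 221693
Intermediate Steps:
((-385 - 66) + 174) - 245*(-906) = (-451 + 174) + 221970 = -277 + 221970 = 221693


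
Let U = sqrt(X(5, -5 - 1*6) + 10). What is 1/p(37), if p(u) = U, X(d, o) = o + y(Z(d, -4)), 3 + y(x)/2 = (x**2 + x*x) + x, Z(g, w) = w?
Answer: 1/7 ≈ 0.14286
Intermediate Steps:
y(x) = -6 + 2*x + 4*x**2 (y(x) = -6 + 2*((x**2 + x*x) + x) = -6 + 2*((x**2 + x**2) + x) = -6 + 2*(2*x**2 + x) = -6 + 2*(x + 2*x**2) = -6 + (2*x + 4*x**2) = -6 + 2*x + 4*x**2)
X(d, o) = 50 + o (X(d, o) = o + (-6 + 2*(-4) + 4*(-4)**2) = o + (-6 - 8 + 4*16) = o + (-6 - 8 + 64) = o + 50 = 50 + o)
U = 7 (U = sqrt((50 + (-5 - 1*6)) + 10) = sqrt((50 + (-5 - 6)) + 10) = sqrt((50 - 11) + 10) = sqrt(39 + 10) = sqrt(49) = 7)
p(u) = 7
1/p(37) = 1/7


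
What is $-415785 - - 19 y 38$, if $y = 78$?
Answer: $-359469$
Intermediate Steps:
$-415785 - - 19 y 38 = -415785 - \left(-19\right) 78 \cdot 38 = -415785 - \left(-1482\right) 38 = -415785 - -56316 = -415785 + 56316 = -359469$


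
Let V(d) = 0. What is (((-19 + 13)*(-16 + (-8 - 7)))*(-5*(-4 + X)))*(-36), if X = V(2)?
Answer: -133920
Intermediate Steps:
X = 0
(((-19 + 13)*(-16 + (-8 - 7)))*(-5*(-4 + X)))*(-36) = (((-19 + 13)*(-16 + (-8 - 7)))*(-5*(-4 + 0)))*(-36) = ((-6*(-16 - 15))*(-5*(-4)))*(-36) = (-6*(-31)*20)*(-36) = (186*20)*(-36) = 3720*(-36) = -133920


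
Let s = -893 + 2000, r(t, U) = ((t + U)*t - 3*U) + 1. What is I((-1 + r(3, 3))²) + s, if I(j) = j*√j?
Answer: 1836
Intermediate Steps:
r(t, U) = 1 - 3*U + t*(U + t) (r(t, U) = ((U + t)*t - 3*U) + 1 = (t*(U + t) - 3*U) + 1 = (-3*U + t*(U + t)) + 1 = 1 - 3*U + t*(U + t))
s = 1107
I(j) = j^(3/2)
I((-1 + r(3, 3))²) + s = ((-1 + (1 + 3² - 3*3 + 3*3))²)^(3/2) + 1107 = ((-1 + (1 + 9 - 9 + 9))²)^(3/2) + 1107 = ((-1 + 10)²)^(3/2) + 1107 = (9²)^(3/2) + 1107 = 81^(3/2) + 1107 = 729 + 1107 = 1836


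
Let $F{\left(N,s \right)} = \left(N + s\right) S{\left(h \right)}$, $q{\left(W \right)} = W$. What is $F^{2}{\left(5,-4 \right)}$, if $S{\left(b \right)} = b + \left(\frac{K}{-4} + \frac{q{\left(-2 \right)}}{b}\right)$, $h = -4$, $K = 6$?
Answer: $25$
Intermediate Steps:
$S{\left(b \right)} = - \frac{3}{2} + b - \frac{2}{b}$ ($S{\left(b \right)} = b + \left(\frac{6}{-4} - \frac{2}{b}\right) = b + \left(6 \left(- \frac{1}{4}\right) - \frac{2}{b}\right) = b - \left(\frac{3}{2} + \frac{2}{b}\right) = - \frac{3}{2} + b - \frac{2}{b}$)
$F{\left(N,s \right)} = - 5 N - 5 s$ ($F{\left(N,s \right)} = \left(N + s\right) \left(- \frac{3}{2} - 4 - \frac{2}{-4}\right) = \left(N + s\right) \left(- \frac{3}{2} - 4 - - \frac{1}{2}\right) = \left(N + s\right) \left(- \frac{3}{2} - 4 + \frac{1}{2}\right) = \left(N + s\right) \left(-5\right) = - 5 N - 5 s$)
$F^{2}{\left(5,-4 \right)} = \left(\left(-5\right) 5 - -20\right)^{2} = \left(-25 + 20\right)^{2} = \left(-5\right)^{2} = 25$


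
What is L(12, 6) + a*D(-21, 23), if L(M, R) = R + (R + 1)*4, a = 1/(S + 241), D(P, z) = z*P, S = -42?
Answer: 6283/199 ≈ 31.573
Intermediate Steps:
D(P, z) = P*z
a = 1/199 (a = 1/(-42 + 241) = 1/199 ≈ 0.0050251)
L(M, R) = 4 + 5*R (L(M, R) = R + (1 + R)*4 = R + (4 + 4*R) = 4 + 5*R)
L(12, 6) + a*D(-21, 23) = (4 + 5*6) + (-21*23)/199 = (4 + 30) + (1/199)*(-483) = 34 - 483/199 = 6283/199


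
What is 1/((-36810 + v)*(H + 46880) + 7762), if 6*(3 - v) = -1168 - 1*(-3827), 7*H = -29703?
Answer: -42/66705111953 ≈ -6.2964e-10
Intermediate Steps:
H = -29703/7 (H = (⅐)*(-29703) = -29703/7 ≈ -4243.3)
v = -2641/6 (v = 3 - (-1168 - 1*(-3827))/6 = 3 - (-1168 + 3827)/6 = 3 - ⅙*2659 = 3 - 2659/6 = -2641/6 ≈ -440.17)
1/((-36810 + v)*(H + 46880) + 7762) = 1/((-36810 - 2641/6)*(-29703/7 + 46880) + 7762) = 1/(-223501/6*298457/7 + 7762) = 1/(-66705437957/42 + 7762) = 1/(-66705111953/42) = -42/66705111953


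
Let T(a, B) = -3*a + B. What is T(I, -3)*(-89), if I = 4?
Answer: 1335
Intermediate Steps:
T(a, B) = B - 3*a
T(I, -3)*(-89) = (-3 - 3*4)*(-89) = (-3 - 12)*(-89) = -15*(-89) = 1335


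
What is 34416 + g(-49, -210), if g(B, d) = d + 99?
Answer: 34305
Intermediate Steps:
g(B, d) = 99 + d
34416 + g(-49, -210) = 34416 + (99 - 210) = 34416 - 111 = 34305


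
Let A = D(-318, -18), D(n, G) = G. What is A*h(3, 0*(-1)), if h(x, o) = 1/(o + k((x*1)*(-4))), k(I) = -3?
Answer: 6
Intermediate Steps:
A = -18
h(x, o) = 1/(-3 + o) (h(x, o) = 1/(o - 3) = 1/(-3 + o))
A*h(3, 0*(-1)) = -18/(-3 + 0*(-1)) = -18/(-3 + 0) = -18/(-3) = -18*(-1/3) = 6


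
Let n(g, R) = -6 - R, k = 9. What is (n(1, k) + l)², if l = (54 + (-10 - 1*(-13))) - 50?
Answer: 64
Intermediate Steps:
l = 7 (l = (54 + (-10 + 13)) - 50 = (54 + 3) - 50 = 57 - 50 = 7)
(n(1, k) + l)² = ((-6 - 1*9) + 7)² = ((-6 - 9) + 7)² = (-15 + 7)² = (-8)² = 64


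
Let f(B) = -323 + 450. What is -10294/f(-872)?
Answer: -10294/127 ≈ -81.055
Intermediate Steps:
f(B) = 127
-10294/f(-872) = -10294/127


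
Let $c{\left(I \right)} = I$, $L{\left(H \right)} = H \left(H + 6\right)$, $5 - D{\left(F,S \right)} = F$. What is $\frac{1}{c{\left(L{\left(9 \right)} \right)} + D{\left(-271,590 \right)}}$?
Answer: $\frac{1}{411} \approx 0.0024331$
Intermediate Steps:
$D{\left(F,S \right)} = 5 - F$
$L{\left(H \right)} = H \left(6 + H\right)$
$\frac{1}{c{\left(L{\left(9 \right)} \right)} + D{\left(-271,590 \right)}} = \frac{1}{9 \left(6 + 9\right) + \left(5 - -271\right)} = \frac{1}{9 \cdot 15 + \left(5 + 271\right)} = \frac{1}{135 + 276} = \frac{1}{411}$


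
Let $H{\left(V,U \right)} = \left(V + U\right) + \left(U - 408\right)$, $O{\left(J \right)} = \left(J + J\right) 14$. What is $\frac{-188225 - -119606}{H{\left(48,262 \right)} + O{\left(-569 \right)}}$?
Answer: $\frac{22873}{5256} \approx 4.3518$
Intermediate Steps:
$O{\left(J \right)} = 28 J$ ($O{\left(J \right)} = 2 J 14 = 28 J$)
$H{\left(V,U \right)} = -408 + V + 2 U$ ($H{\left(V,U \right)} = \left(U + V\right) + \left(-408 + U\right) = -408 + V + 2 U$)
$\frac{-188225 - -119606}{H{\left(48,262 \right)} + O{\left(-569 \right)}} = \frac{-188225 - -119606}{\left(-408 + 48 + 2 \cdot 262\right) + 28 \left(-569\right)} = \frac{-188225 + \left(-44283 + 163889\right)}{\left(-408 + 48 + 524\right) - 15932} = \frac{-188225 + 119606}{164 - 15932} = - \frac{68619}{-15768} = \left(-68619\right) \left(- \frac{1}{15768}\right) = \frac{22873}{5256}$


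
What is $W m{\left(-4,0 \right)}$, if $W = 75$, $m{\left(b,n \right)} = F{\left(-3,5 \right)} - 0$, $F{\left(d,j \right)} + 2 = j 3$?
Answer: $975$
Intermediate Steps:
$F{\left(d,j \right)} = -2 + 3 j$ ($F{\left(d,j \right)} = -2 + j 3 = -2 + 3 j$)
$m{\left(b,n \right)} = 13$ ($m{\left(b,n \right)} = \left(-2 + 3 \cdot 5\right) - 0 = \left(-2 + 15\right) + 0 = 13 + 0 = 13$)
$W m{\left(-4,0 \right)} = 75 \cdot 13 = 975$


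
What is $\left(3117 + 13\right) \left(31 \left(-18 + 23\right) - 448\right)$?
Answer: $-917090$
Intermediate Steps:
$\left(3117 + 13\right) \left(31 \left(-18 + 23\right) - 448\right) = 3130 \left(31 \cdot 5 - 448\right) = 3130 \left(155 - 448\right) = 3130 \left(-293\right) = -917090$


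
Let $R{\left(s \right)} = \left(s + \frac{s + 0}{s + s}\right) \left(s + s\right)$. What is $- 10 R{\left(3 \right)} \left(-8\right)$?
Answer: $1680$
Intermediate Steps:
$R{\left(s \right)} = 2 s \left(\frac{1}{2} + s\right)$ ($R{\left(s \right)} = \left(s + \frac{s}{2 s}\right) 2 s = \left(s + s \frac{1}{2 s}\right) 2 s = \left(s + \frac{1}{2}\right) 2 s = \left(\frac{1}{2} + s\right) 2 s = 2 s \left(\frac{1}{2} + s\right)$)
$- 10 R{\left(3 \right)} \left(-8\right) = - 10 \cdot 3 \left(1 + 2 \cdot 3\right) \left(-8\right) = - 10 \cdot 3 \left(1 + 6\right) \left(-8\right) = - 10 \cdot 3 \cdot 7 \left(-8\right) = \left(-10\right) 21 \left(-8\right) = \left(-210\right) \left(-8\right) = 1680$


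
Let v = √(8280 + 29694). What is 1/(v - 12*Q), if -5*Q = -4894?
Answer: -48940/574671439 - 25*√37974/3448028634 ≈ -8.6575e-5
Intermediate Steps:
Q = 4894/5 (Q = -⅕*(-4894) = 4894/5 ≈ 978.80)
v = √37974 ≈ 194.87
1/(v - 12*Q) = 1/(√37974 - 12*4894/5) = 1/(√37974 - 58728/5) = 1/(-58728/5 + √37974)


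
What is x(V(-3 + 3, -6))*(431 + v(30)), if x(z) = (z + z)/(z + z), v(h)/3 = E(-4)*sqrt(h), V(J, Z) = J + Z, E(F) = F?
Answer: 431 - 12*sqrt(30) ≈ 365.27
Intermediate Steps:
v(h) = -12*sqrt(h) (v(h) = 3*(-4*sqrt(h)) = -12*sqrt(h))
x(z) = 1 (x(z) = (2*z)/((2*z)) = (2*z)*(1/(2*z)) = 1)
x(V(-3 + 3, -6))*(431 + v(30)) = 1*(431 - 12*sqrt(30)) = 431 - 12*sqrt(30)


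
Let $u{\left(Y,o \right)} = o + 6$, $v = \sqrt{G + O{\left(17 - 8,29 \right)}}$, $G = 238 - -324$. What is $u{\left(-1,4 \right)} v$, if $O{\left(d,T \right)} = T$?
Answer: $10 \sqrt{591} \approx 243.1$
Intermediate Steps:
$G = 562$ ($G = 238 + 324 = 562$)
$v = \sqrt{591}$ ($v = \sqrt{562 + 29} = \sqrt{591} \approx 24.31$)
$u{\left(Y,o \right)} = 6 + o$
$u{\left(-1,4 \right)} v = \left(6 + 4\right) \sqrt{591} = 10 \sqrt{591}$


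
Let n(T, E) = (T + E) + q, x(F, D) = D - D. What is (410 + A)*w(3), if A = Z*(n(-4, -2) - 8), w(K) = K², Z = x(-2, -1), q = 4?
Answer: 3690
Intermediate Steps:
x(F, D) = 0
Z = 0
n(T, E) = 4 + E + T (n(T, E) = (T + E) + 4 = (E + T) + 4 = 4 + E + T)
A = 0 (A = 0*((4 - 2 - 4) - 8) = 0*(-2 - 8) = 0*(-10) = 0)
(410 + A)*w(3) = (410 + 0)*3² = 410*9 = 3690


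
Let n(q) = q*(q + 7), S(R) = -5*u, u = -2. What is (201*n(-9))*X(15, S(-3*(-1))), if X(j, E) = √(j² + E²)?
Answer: 18090*√13 ≈ 65224.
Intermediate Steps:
S(R) = 10 (S(R) = -5*(-2) = 10)
n(q) = q*(7 + q)
X(j, E) = √(E² + j²)
(201*n(-9))*X(15, S(-3*(-1))) = (201*(-9*(7 - 9)))*√(10² + 15²) = (201*(-9*(-2)))*√(100 + 225) = (201*18)*√325 = 3618*(5*√13) = 18090*√13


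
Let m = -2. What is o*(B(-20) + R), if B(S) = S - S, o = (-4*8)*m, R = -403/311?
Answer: -25792/311 ≈ -82.932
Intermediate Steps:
R = -403/311 (R = -403*1/311 = -403/311 ≈ -1.2958)
o = 64 (o = -4*8*(-2) = -32*(-2) = 64)
B(S) = 0
o*(B(-20) + R) = 64*(0 - 403/311) = 64*(-403/311) = -25792/311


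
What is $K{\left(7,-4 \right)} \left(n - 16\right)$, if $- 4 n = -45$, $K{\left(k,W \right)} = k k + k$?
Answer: $-266$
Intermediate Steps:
$K{\left(k,W \right)} = k + k^{2}$ ($K{\left(k,W \right)} = k^{2} + k = k + k^{2}$)
$n = \frac{45}{4}$ ($n = \left(- \frac{1}{4}\right) \left(-45\right) = \frac{45}{4} \approx 11.25$)
$K{\left(7,-4 \right)} \left(n - 16\right) = 7 \left(1 + 7\right) \left(\frac{45}{4} - 16\right) = 7 \cdot 8 \left(- \frac{19}{4}\right) = 56 \left(- \frac{19}{4}\right) = -266$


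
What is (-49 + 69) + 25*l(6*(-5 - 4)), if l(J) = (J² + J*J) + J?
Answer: 144470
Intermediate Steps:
l(J) = J + 2*J² (l(J) = (J² + J²) + J = 2*J² + J = J + 2*J²)
(-49 + 69) + 25*l(6*(-5 - 4)) = (-49 + 69) + 25*((6*(-5 - 4))*(1 + 2*(6*(-5 - 4)))) = 20 + 25*((6*(-9))*(1 + 2*(6*(-9)))) = 20 + 25*(-54*(1 + 2*(-54))) = 20 + 25*(-54*(1 - 108)) = 20 + 25*(-54*(-107)) = 20 + 25*5778 = 20 + 144450 = 144470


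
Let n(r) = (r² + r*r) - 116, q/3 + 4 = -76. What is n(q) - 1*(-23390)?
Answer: 138474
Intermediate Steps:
q = -240 (q = -12 + 3*(-76) = -12 - 228 = -240)
n(r) = -116 + 2*r² (n(r) = (r² + r²) - 116 = 2*r² - 116 = -116 + 2*r²)
n(q) - 1*(-23390) = (-116 + 2*(-240)²) - 1*(-23390) = (-116 + 2*57600) + 23390 = (-116 + 115200) + 23390 = 115084 + 23390 = 138474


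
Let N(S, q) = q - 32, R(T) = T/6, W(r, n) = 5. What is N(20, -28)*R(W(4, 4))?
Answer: -50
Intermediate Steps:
R(T) = T/6 (R(T) = T*(⅙) = T/6)
N(S, q) = -32 + q
N(20, -28)*R(W(4, 4)) = (-32 - 28)*((⅙)*5) = -60*⅚ = -50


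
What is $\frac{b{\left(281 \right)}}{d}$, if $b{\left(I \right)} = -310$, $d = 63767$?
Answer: $- \frac{10}{2057} \approx -0.0048615$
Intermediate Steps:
$\frac{b{\left(281 \right)}}{d} = - \frac{310}{63767} = \left(-310\right) \frac{1}{63767} = - \frac{10}{2057}$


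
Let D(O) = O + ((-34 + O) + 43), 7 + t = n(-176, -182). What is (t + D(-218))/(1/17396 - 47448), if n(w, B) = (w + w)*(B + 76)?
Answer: -641529688/825405407 ≈ -0.77723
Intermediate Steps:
n(w, B) = 2*w*(76 + B) (n(w, B) = (2*w)*(76 + B) = 2*w*(76 + B))
t = 37305 (t = -7 + 2*(-176)*(76 - 182) = -7 + 2*(-176)*(-106) = -7 + 37312 = 37305)
D(O) = 9 + 2*O (D(O) = O + (9 + O) = 9 + 2*O)
(t + D(-218))/(1/17396 - 47448) = (37305 + (9 + 2*(-218)))/(1/17396 - 47448) = (37305 + (9 - 436))/(1/17396 - 47448) = (37305 - 427)/(-825405407/17396) = 36878*(-17396/825405407) = -641529688/825405407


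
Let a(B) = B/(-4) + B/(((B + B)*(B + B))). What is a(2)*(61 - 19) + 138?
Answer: 489/4 ≈ 122.25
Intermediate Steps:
a(B) = -B/4 + 1/(4*B) (a(B) = B*(-¼) + B/(((2*B)*(2*B))) = -B/4 + B/((4*B²)) = -B/4 + B*(1/(4*B²)) = -B/4 + 1/(4*B))
a(2)*(61 - 19) + 138 = ((¼)*(1 - 1*2²)/2)*(61 - 19) + 138 = ((¼)*(½)*(1 - 1*4))*42 + 138 = ((¼)*(½)*(1 - 4))*42 + 138 = ((¼)*(½)*(-3))*42 + 138 = -3/8*42 + 138 = -63/4 + 138 = 489/4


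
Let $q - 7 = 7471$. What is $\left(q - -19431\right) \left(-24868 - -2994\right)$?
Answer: $-588607466$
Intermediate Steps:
$q = 7478$ ($q = 7 + 7471 = 7478$)
$\left(q - -19431\right) \left(-24868 - -2994\right) = \left(7478 - -19431\right) \left(-24868 - -2994\right) = \left(7478 + 19431\right) \left(-24868 + 2994\right) = 26909 \left(-21874\right) = -588607466$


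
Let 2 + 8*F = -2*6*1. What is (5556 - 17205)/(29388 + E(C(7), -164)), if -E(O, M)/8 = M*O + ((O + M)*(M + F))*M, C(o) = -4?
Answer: -33/103564 ≈ -0.00031864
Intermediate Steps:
F = -7/4 (F = -¼ + (-2*6*1)/8 = -¼ + (-12*1)/8 = -¼ + (⅛)*(-12) = -¼ - 3/2 = -7/4 ≈ -1.7500)
E(O, M) = -8*M*O - 8*M*(-7/4 + M)*(M + O) (E(O, M) = -8*(M*O + ((O + M)*(M - 7/4))*M) = -8*(M*O + ((M + O)*(-7/4 + M))*M) = -8*(M*O + ((-7/4 + M)*(M + O))*M) = -8*(M*O + M*(-7/4 + M)*(M + O)) = -8*M*O - 8*M*(-7/4 + M)*(M + O))
(5556 - 17205)/(29388 + E(C(7), -164)) = (5556 - 17205)/(29388 + 2*(-164)*(-4*(-164)² + 3*(-4) + 7*(-164) - 4*(-164)*(-4))) = -11649/(29388 + 2*(-164)*(-4*26896 - 12 - 1148 - 2624)) = -11649/(29388 + 2*(-164)*(-107584 - 12 - 1148 - 2624)) = -11649/(29388 + 2*(-164)*(-111368)) = -11649/(29388 + 36528704) = -11649/36558092 = -11649*1/36558092 = -33/103564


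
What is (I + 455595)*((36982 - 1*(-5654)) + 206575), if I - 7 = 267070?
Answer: 180097811792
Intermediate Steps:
I = 267077 (I = 7 + 267070 = 267077)
(I + 455595)*((36982 - 1*(-5654)) + 206575) = (267077 + 455595)*((36982 - 1*(-5654)) + 206575) = 722672*((36982 + 5654) + 206575) = 722672*(42636 + 206575) = 722672*249211 = 180097811792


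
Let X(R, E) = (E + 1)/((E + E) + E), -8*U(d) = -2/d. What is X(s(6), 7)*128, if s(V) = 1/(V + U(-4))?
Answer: 1024/21 ≈ 48.762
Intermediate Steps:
U(d) = 1/(4*d) (U(d) = -(-1)/(4*d) = 1/(4*d))
s(V) = 1/(-1/16 + V) (s(V) = 1/(V + (1/4)/(-4)) = 1/(V + (1/4)*(-1/4)) = 1/(V - 1/16) = 1/(-1/16 + V))
X(R, E) = (1 + E)/(3*E) (X(R, E) = (1 + E)/(2*E + E) = (1 + E)/((3*E)) = (1 + E)*(1/(3*E)) = (1 + E)/(3*E))
X(s(6), 7)*128 = ((1/3)*(1 + 7)/7)*128 = ((1/3)*(1/7)*8)*128 = (8/21)*128 = 1024/21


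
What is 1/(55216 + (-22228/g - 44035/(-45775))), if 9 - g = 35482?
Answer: 324755315/17932205381091 ≈ 1.8110e-5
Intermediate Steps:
g = -35473 (g = 9 - 1*35482 = 9 - 35482 = -35473)
1/(55216 + (-22228/g - 44035/(-45775))) = 1/(55216 + (-22228/(-35473) - 44035/(-45775))) = 1/(55216 + (-22228*(-1/35473) - 44035*(-1/45775))) = 1/(55216 + (22228/35473 + 8807/9155)) = 1/(55216 + 515908051/324755315) = 1/(17932205381091/324755315) = 324755315/17932205381091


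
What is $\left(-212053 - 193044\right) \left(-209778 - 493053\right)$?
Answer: $284714729607$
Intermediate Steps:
$\left(-212053 - 193044\right) \left(-209778 - 493053\right) = \left(-212053 - 193044\right) \left(-702831\right) = \left(-405097\right) \left(-702831\right) = 284714729607$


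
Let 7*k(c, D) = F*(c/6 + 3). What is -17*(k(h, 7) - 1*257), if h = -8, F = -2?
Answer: 91919/21 ≈ 4377.1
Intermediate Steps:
k(c, D) = -6/7 - c/21 (k(c, D) = (-2*(c/6 + 3))/7 = (-2*(3 + c/6))/7 = (-6 - c/3)/7 = -6/7 - c/21)
-17*(k(h, 7) - 1*257) = -17*((-6/7 - 1/21*(-8)) - 1*257) = -17*((-6/7 + 8/21) - 257) = -17*(-10/21 - 257) = -17*(-5407/21) = 91919/21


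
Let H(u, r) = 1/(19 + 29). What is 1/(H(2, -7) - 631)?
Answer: -48/30287 ≈ -0.0015848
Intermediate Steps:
H(u, r) = 1/48
1/(H(2, -7) - 631) = 1/(1/48 - 631) = 1/(-30287/48) = -48/30287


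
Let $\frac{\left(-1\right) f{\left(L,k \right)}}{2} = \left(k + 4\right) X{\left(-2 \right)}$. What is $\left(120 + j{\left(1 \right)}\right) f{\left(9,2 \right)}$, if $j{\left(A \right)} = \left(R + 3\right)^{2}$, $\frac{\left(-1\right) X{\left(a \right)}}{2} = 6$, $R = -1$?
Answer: $17856$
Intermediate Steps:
$X{\left(a \right)} = -12$ ($X{\left(a \right)} = \left(-2\right) 6 = -12$)
$f{\left(L,k \right)} = 96 + 24 k$ ($f{\left(L,k \right)} = - 2 \left(k + 4\right) \left(-12\right) = - 2 \left(4 + k\right) \left(-12\right) = - 2 \left(-48 - 12 k\right) = 96 + 24 k$)
$j{\left(A \right)} = 4$ ($j{\left(A \right)} = \left(-1 + 3\right)^{2} = 2^{2} = 4$)
$\left(120 + j{\left(1 \right)}\right) f{\left(9,2 \right)} = \left(120 + 4\right) \left(96 + 24 \cdot 2\right) = 124 \left(96 + 48\right) = 124 \cdot 144 = 17856$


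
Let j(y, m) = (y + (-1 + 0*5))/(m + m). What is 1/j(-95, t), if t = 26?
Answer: -13/24 ≈ -0.54167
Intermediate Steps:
j(y, m) = (-1 + y)/(2*m) (j(y, m) = (y + (-1 + 0))/((2*m)) = (y - 1)*(1/(2*m)) = (-1 + y)*(1/(2*m)) = (-1 + y)/(2*m))
1/j(-95, t) = 1/((½)*(-1 - 95)/26) = 1/((½)*(1/26)*(-96)) = 1/(-24/13) = -13/24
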